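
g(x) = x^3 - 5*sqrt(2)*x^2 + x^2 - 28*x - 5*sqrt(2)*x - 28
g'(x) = 3*x^2 - 10*sqrt(2)*x + 2*x - 28 - 5*sqrt(2)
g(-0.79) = -4.58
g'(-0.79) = -23.61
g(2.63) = -144.04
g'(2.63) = -46.25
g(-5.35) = -167.27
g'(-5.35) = 115.76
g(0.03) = -29.06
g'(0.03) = -35.43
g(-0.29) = -18.36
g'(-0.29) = -31.30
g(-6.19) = -280.71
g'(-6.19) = 155.04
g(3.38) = -177.28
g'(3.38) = -41.84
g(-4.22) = -63.27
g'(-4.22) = 69.59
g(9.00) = -106.40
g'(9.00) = 98.65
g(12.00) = 404.91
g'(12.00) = 251.22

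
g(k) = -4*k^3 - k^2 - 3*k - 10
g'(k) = -12*k^2 - 2*k - 3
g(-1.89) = 19.10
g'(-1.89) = -42.09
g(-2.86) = 83.98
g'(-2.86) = -95.44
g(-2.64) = 64.55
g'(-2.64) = -81.36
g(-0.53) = -8.10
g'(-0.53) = -5.31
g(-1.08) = -2.89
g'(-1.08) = -14.84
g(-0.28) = -9.15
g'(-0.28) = -3.38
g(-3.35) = 139.21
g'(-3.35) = -130.97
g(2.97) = -132.52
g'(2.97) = -114.79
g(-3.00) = 98.00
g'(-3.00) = -105.00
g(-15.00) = 13310.00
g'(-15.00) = -2673.00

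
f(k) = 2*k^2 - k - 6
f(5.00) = 39.00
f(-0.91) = -3.43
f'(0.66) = 1.64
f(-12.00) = 294.00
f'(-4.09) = -17.36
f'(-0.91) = -4.64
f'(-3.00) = -13.00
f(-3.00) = 15.00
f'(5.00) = 19.00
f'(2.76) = 10.04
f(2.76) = 6.48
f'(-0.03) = -1.12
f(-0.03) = -5.97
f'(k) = 4*k - 1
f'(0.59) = 1.36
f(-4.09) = 31.55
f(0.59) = -5.89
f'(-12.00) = -49.00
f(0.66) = -5.79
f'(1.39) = 4.56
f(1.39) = -3.53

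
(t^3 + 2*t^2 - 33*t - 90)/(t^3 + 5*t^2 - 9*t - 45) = (t - 6)/(t - 3)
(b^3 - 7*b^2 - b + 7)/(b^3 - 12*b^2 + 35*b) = (b^2 - 1)/(b*(b - 5))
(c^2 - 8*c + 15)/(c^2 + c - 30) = (c - 3)/(c + 6)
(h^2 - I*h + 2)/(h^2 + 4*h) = (h^2 - I*h + 2)/(h*(h + 4))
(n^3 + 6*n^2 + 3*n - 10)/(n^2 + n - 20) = (n^2 + n - 2)/(n - 4)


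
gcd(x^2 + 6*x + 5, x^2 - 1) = x + 1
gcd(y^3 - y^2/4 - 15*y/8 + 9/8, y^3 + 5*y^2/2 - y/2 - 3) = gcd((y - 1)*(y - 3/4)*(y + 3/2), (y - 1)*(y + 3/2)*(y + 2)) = y^2 + y/2 - 3/2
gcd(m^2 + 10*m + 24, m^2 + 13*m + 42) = m + 6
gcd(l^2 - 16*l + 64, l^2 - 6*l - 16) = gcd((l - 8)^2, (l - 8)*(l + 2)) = l - 8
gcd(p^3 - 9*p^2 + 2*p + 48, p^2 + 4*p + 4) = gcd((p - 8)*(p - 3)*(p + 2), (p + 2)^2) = p + 2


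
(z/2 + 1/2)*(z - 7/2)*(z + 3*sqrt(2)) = z^3/2 - 5*z^2/4 + 3*sqrt(2)*z^2/2 - 15*sqrt(2)*z/4 - 7*z/4 - 21*sqrt(2)/4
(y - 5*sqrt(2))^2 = y^2 - 10*sqrt(2)*y + 50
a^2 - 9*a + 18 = (a - 6)*(a - 3)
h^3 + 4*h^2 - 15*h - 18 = (h - 3)*(h + 1)*(h + 6)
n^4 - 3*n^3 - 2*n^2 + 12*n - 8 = (n - 2)^2*(n - 1)*(n + 2)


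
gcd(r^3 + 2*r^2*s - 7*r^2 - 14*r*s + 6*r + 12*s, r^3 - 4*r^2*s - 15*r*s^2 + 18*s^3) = 1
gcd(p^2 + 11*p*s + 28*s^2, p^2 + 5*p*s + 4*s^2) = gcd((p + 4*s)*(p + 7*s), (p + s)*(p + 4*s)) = p + 4*s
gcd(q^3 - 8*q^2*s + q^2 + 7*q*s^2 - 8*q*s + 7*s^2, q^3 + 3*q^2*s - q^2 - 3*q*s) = 1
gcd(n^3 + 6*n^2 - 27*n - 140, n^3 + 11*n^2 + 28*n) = n^2 + 11*n + 28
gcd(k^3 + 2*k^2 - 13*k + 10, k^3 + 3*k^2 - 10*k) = k^2 + 3*k - 10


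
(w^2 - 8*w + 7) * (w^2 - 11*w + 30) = w^4 - 19*w^3 + 125*w^2 - 317*w + 210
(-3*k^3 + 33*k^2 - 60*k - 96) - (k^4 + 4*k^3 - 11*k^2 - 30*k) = -k^4 - 7*k^3 + 44*k^2 - 30*k - 96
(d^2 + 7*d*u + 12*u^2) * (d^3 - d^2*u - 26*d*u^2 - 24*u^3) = d^5 + 6*d^4*u - 21*d^3*u^2 - 218*d^2*u^3 - 480*d*u^4 - 288*u^5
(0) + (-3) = -3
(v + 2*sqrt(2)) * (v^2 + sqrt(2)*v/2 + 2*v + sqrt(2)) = v^3 + 2*v^2 + 5*sqrt(2)*v^2/2 + 2*v + 5*sqrt(2)*v + 4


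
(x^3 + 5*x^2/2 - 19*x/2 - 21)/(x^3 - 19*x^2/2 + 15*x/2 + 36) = (2*x^2 + 11*x + 14)/(2*x^2 - 13*x - 24)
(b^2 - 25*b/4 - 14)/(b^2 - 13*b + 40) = (b + 7/4)/(b - 5)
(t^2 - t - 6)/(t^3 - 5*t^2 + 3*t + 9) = (t + 2)/(t^2 - 2*t - 3)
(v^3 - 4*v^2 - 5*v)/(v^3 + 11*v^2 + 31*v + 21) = v*(v - 5)/(v^2 + 10*v + 21)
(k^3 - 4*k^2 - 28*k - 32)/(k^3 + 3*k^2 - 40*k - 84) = (k^2 - 6*k - 16)/(k^2 + k - 42)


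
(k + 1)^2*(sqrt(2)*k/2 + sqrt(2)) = sqrt(2)*k^3/2 + 2*sqrt(2)*k^2 + 5*sqrt(2)*k/2 + sqrt(2)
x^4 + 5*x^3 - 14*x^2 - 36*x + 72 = (x - 2)^2*(x + 3)*(x + 6)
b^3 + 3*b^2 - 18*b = b*(b - 3)*(b + 6)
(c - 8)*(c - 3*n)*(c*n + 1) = c^3*n - 3*c^2*n^2 - 8*c^2*n + c^2 + 24*c*n^2 - 3*c*n - 8*c + 24*n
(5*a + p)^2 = 25*a^2 + 10*a*p + p^2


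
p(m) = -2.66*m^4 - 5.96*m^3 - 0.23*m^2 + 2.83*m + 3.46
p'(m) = -10.64*m^3 - 17.88*m^2 - 0.46*m + 2.83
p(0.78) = 1.71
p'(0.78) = -13.46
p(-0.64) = 2.67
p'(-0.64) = -1.41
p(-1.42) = 5.23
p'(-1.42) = -2.10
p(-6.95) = -4232.66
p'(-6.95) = 2714.25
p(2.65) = -232.75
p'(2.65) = -321.96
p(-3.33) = -115.52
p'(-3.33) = 198.99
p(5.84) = -4269.04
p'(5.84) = -2728.90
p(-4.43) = -519.90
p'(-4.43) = 579.00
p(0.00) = 3.46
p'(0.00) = 2.83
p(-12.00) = -44922.50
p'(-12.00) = 15819.55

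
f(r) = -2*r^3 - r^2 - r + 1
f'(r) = -6*r^2 - 2*r - 1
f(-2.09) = 16.98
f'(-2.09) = -23.03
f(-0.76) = 2.06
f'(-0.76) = -2.95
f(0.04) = 0.96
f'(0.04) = -1.09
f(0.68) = -0.77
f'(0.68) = -5.13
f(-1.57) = 7.84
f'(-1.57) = -12.65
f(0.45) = 0.17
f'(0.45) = -3.12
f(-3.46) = 75.33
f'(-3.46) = -65.91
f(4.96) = -272.61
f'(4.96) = -158.53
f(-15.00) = 6541.00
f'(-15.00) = -1321.00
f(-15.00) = 6541.00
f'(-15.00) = -1321.00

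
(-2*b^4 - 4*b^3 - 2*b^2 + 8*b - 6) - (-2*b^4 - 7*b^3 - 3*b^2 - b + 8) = 3*b^3 + b^2 + 9*b - 14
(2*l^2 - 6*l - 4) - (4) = 2*l^2 - 6*l - 8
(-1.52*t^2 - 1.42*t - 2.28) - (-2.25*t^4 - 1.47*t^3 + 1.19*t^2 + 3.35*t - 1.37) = 2.25*t^4 + 1.47*t^3 - 2.71*t^2 - 4.77*t - 0.91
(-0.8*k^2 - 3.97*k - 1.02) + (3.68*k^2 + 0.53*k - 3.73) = 2.88*k^2 - 3.44*k - 4.75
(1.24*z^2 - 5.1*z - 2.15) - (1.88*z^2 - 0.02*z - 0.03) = -0.64*z^2 - 5.08*z - 2.12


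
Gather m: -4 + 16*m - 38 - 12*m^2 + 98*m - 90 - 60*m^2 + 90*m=-72*m^2 + 204*m - 132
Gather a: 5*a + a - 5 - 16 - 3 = 6*a - 24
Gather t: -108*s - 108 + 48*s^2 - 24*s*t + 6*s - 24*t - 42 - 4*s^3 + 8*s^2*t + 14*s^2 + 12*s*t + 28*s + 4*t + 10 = -4*s^3 + 62*s^2 - 74*s + t*(8*s^2 - 12*s - 20) - 140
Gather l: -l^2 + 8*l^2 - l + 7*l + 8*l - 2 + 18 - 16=7*l^2 + 14*l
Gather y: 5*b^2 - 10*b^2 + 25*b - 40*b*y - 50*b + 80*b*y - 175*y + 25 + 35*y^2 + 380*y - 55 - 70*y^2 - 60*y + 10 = -5*b^2 - 25*b - 35*y^2 + y*(40*b + 145) - 20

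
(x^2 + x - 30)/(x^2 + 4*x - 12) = (x - 5)/(x - 2)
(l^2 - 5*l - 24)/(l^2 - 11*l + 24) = (l + 3)/(l - 3)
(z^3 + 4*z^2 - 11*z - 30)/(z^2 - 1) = (z^3 + 4*z^2 - 11*z - 30)/(z^2 - 1)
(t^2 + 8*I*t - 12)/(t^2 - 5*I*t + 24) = (t^2 + 8*I*t - 12)/(t^2 - 5*I*t + 24)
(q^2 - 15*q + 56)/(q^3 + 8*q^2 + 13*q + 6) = (q^2 - 15*q + 56)/(q^3 + 8*q^2 + 13*q + 6)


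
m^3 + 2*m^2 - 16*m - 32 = (m - 4)*(m + 2)*(m + 4)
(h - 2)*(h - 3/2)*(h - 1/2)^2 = h^4 - 9*h^3/2 + 27*h^2/4 - 31*h/8 + 3/4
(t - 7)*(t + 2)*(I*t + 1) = I*t^3 + t^2 - 5*I*t^2 - 5*t - 14*I*t - 14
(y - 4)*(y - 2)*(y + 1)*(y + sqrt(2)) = y^4 - 5*y^3 + sqrt(2)*y^3 - 5*sqrt(2)*y^2 + 2*y^2 + 2*sqrt(2)*y + 8*y + 8*sqrt(2)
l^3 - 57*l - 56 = (l - 8)*(l + 1)*(l + 7)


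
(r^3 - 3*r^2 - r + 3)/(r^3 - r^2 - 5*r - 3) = (r - 1)/(r + 1)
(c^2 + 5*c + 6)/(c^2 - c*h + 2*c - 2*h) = (c + 3)/(c - h)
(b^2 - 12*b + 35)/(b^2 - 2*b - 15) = (b - 7)/(b + 3)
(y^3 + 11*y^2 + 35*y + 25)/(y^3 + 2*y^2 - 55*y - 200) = (y + 1)/(y - 8)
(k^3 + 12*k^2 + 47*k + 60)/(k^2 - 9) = (k^2 + 9*k + 20)/(k - 3)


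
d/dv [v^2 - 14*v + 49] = 2*v - 14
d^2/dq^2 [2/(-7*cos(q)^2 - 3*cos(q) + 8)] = 2*(196*sin(q)^4 - 331*sin(q)^2 - 219*cos(q)/4 + 63*cos(3*q)/4 + 5)/(-7*sin(q)^2 + 3*cos(q) - 1)^3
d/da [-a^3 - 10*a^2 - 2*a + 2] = -3*a^2 - 20*a - 2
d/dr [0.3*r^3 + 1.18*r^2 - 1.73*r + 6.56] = 0.9*r^2 + 2.36*r - 1.73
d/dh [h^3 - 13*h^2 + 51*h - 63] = 3*h^2 - 26*h + 51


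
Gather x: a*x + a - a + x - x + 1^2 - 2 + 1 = a*x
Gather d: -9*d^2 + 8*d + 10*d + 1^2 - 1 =-9*d^2 + 18*d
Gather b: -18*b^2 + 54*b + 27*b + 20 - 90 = -18*b^2 + 81*b - 70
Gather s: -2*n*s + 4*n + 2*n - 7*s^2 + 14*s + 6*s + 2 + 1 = 6*n - 7*s^2 + s*(20 - 2*n) + 3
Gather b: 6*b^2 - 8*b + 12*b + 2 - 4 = 6*b^2 + 4*b - 2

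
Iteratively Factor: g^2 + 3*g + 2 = (g + 1)*(g + 2)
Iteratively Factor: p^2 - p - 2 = (p + 1)*(p - 2)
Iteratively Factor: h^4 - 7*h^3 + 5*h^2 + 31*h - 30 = (h + 2)*(h^3 - 9*h^2 + 23*h - 15) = (h - 5)*(h + 2)*(h^2 - 4*h + 3) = (h - 5)*(h - 1)*(h + 2)*(h - 3)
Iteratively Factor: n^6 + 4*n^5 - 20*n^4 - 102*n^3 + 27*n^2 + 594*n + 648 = (n + 3)*(n^5 + n^4 - 23*n^3 - 33*n^2 + 126*n + 216) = (n - 4)*(n + 3)*(n^4 + 5*n^3 - 3*n^2 - 45*n - 54) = (n - 4)*(n + 3)^2*(n^3 + 2*n^2 - 9*n - 18) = (n - 4)*(n + 3)^3*(n^2 - n - 6) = (n - 4)*(n - 3)*(n + 3)^3*(n + 2)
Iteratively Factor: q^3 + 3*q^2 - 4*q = (q)*(q^2 + 3*q - 4) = q*(q + 4)*(q - 1)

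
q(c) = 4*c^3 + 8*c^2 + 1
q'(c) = 12*c^2 + 16*c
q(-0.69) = 3.49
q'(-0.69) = -5.33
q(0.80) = 8.17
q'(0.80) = 20.48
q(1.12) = 16.65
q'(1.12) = 32.97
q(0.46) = 3.08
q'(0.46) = 9.90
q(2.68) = 135.45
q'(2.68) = 129.07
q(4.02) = 390.14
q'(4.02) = 258.24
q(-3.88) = -112.21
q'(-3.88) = 118.57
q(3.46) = 262.46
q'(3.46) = 199.02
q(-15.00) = -11699.00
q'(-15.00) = 2460.00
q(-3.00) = -35.00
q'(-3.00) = 60.00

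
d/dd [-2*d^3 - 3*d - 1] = -6*d^2 - 3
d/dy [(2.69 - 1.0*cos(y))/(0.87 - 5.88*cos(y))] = -14.9472*sin(y)/(5.88*cos(y) - 0.87)^2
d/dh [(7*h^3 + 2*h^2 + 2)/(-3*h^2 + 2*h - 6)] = (-21*h^4 + 28*h^3 - 122*h^2 - 12*h - 4)/(9*h^4 - 12*h^3 + 40*h^2 - 24*h + 36)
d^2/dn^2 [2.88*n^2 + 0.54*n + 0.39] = 5.76000000000000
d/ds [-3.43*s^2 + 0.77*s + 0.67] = 0.77 - 6.86*s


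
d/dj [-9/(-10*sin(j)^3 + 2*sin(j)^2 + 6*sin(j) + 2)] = 9*(-15*sin(j)^2 + 2*sin(j) + 3)*cos(j)/(2*(-5*sin(j)^3 + sin(j)^2 + 3*sin(j) + 1)^2)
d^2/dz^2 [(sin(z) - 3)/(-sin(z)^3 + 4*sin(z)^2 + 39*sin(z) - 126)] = (4*sin(z)^4 - 3*sin(z)^3 + 163*sin(z)^2 - 36*sin(z) - 86)/((sin(z) - 7)^3*(sin(z) + 6)^3)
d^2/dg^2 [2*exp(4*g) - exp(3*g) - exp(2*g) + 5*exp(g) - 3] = (32*exp(3*g) - 9*exp(2*g) - 4*exp(g) + 5)*exp(g)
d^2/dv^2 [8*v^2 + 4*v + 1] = 16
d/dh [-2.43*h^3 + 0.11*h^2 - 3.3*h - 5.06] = -7.29*h^2 + 0.22*h - 3.3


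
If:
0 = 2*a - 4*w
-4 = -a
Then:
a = 4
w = 2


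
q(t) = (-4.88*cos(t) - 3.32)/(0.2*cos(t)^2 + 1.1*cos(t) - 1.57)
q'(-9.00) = 0.78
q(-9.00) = -0.47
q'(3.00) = -0.25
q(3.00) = -0.61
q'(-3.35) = -0.38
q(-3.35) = -0.59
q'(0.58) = -27.62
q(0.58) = 14.51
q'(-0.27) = 34.28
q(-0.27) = 24.76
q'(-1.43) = 5.72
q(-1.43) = 2.84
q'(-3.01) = 0.24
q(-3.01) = -0.62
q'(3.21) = 0.12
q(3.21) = -0.63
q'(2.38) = -1.47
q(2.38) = -0.09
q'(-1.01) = 12.08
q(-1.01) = 6.37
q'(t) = (0.4*sin(t)*cos(t) + 1.1*sin(t))*(-4.88*cos(t) - 3.32)/(0.2*cos(t)^2 + 1.1*cos(t) - 1.57)^2 + 4.88*sin(t)/(0.2*cos(t)^2 + 1.1*cos(t) - 1.57)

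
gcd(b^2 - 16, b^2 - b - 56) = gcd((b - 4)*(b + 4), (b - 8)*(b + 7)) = 1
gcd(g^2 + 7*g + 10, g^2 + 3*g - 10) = g + 5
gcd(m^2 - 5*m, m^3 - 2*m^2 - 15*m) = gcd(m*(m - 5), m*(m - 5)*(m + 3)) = m^2 - 5*m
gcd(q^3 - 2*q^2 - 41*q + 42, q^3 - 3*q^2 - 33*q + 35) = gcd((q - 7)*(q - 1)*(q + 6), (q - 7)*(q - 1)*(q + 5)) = q^2 - 8*q + 7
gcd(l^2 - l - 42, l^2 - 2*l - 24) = 1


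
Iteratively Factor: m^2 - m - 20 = (m - 5)*(m + 4)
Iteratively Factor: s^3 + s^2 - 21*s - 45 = (s + 3)*(s^2 - 2*s - 15) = (s + 3)^2*(s - 5)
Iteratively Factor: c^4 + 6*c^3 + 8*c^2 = (c + 2)*(c^3 + 4*c^2) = c*(c + 2)*(c^2 + 4*c) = c*(c + 2)*(c + 4)*(c)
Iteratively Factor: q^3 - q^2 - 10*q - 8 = (q + 2)*(q^2 - 3*q - 4) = (q + 1)*(q + 2)*(q - 4)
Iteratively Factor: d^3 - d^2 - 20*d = (d)*(d^2 - d - 20) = d*(d - 5)*(d + 4)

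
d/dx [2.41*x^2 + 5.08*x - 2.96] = 4.82*x + 5.08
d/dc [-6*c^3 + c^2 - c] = -18*c^2 + 2*c - 1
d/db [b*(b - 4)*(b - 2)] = 3*b^2 - 12*b + 8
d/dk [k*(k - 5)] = 2*k - 5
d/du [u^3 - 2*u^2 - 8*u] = 3*u^2 - 4*u - 8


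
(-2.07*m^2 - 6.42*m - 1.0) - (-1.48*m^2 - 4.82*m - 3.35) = -0.59*m^2 - 1.6*m + 2.35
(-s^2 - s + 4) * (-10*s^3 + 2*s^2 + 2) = 10*s^5 + 8*s^4 - 42*s^3 + 6*s^2 - 2*s + 8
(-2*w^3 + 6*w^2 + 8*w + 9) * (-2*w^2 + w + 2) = 4*w^5 - 14*w^4 - 14*w^3 + 2*w^2 + 25*w + 18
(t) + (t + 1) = 2*t + 1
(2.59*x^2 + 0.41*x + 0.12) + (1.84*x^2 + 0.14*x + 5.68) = 4.43*x^2 + 0.55*x + 5.8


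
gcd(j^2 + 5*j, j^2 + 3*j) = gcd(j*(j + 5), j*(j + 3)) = j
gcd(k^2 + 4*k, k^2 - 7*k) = k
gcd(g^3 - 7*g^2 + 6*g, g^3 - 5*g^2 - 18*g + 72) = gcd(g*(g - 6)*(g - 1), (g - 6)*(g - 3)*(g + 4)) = g - 6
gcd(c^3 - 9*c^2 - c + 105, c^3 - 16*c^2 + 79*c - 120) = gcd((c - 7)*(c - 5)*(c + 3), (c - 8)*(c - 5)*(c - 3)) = c - 5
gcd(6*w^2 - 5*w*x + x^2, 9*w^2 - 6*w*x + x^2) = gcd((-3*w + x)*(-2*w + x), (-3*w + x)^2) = -3*w + x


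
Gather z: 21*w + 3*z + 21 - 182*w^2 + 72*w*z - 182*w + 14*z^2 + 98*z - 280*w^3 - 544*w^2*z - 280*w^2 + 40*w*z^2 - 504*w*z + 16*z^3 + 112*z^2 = -280*w^3 - 462*w^2 - 161*w + 16*z^3 + z^2*(40*w + 126) + z*(-544*w^2 - 432*w + 101) + 21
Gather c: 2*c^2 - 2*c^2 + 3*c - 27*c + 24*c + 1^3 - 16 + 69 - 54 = 0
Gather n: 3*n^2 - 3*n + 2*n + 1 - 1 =3*n^2 - n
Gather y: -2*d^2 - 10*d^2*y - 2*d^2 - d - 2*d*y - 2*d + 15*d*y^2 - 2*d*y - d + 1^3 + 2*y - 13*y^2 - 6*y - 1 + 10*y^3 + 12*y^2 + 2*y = -4*d^2 - 4*d + 10*y^3 + y^2*(15*d - 1) + y*(-10*d^2 - 4*d - 2)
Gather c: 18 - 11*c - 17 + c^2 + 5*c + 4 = c^2 - 6*c + 5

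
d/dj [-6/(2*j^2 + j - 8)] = 6*(4*j + 1)/(2*j^2 + j - 8)^2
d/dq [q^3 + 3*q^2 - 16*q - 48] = 3*q^2 + 6*q - 16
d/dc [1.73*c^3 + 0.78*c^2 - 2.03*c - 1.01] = 5.19*c^2 + 1.56*c - 2.03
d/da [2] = 0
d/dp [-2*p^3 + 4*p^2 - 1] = 2*p*(4 - 3*p)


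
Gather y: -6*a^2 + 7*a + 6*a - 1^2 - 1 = -6*a^2 + 13*a - 2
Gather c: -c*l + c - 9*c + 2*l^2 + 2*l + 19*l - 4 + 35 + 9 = c*(-l - 8) + 2*l^2 + 21*l + 40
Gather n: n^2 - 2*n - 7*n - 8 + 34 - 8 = n^2 - 9*n + 18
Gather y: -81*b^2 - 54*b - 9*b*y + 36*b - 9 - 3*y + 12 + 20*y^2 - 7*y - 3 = -81*b^2 - 18*b + 20*y^2 + y*(-9*b - 10)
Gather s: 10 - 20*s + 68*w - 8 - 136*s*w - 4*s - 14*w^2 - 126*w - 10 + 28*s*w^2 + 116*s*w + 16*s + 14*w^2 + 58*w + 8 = s*(28*w^2 - 20*w - 8)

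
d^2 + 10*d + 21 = (d + 3)*(d + 7)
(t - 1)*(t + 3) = t^2 + 2*t - 3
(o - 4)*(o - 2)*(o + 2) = o^3 - 4*o^2 - 4*o + 16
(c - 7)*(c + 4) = c^2 - 3*c - 28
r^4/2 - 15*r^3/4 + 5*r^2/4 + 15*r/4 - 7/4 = (r/2 + 1/2)*(r - 7)*(r - 1)*(r - 1/2)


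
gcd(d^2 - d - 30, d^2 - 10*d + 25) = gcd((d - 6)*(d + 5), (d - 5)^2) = 1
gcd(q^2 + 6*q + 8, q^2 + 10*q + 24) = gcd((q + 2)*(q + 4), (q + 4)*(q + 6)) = q + 4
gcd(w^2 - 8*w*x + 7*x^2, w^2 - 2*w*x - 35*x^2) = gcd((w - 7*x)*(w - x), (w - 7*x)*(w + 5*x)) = -w + 7*x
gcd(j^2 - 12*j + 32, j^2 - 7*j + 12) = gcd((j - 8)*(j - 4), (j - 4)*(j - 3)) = j - 4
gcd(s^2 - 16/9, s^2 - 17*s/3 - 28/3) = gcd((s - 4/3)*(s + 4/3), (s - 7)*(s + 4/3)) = s + 4/3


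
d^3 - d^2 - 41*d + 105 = (d - 5)*(d - 3)*(d + 7)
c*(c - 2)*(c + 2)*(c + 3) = c^4 + 3*c^3 - 4*c^2 - 12*c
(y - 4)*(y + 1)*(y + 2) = y^3 - y^2 - 10*y - 8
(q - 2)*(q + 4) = q^2 + 2*q - 8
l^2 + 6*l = l*(l + 6)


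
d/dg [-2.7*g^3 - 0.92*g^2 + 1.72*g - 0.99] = -8.1*g^2 - 1.84*g + 1.72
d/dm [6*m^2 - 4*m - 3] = 12*m - 4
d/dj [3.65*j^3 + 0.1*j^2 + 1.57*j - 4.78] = 10.95*j^2 + 0.2*j + 1.57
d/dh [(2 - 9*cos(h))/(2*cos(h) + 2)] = 11*sin(h)/(2*(cos(h) + 1)^2)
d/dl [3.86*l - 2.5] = 3.86000000000000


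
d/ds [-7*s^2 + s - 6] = 1 - 14*s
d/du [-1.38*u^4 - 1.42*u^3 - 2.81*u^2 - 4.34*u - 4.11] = -5.52*u^3 - 4.26*u^2 - 5.62*u - 4.34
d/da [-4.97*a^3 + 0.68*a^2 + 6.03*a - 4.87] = -14.91*a^2 + 1.36*a + 6.03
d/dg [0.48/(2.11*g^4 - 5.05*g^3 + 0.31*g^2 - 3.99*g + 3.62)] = (-4.0512*g^3 + 7.272*g^2 - 0.2976*g + 1.9152)/(2.11*g^4 - 5.05*g^3 + 0.31*g^2 - 3.99*g + 3.62)^2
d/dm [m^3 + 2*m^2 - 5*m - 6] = 3*m^2 + 4*m - 5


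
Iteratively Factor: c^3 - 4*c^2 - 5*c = (c - 5)*(c^2 + c) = (c - 5)*(c + 1)*(c)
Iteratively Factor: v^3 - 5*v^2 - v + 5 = (v - 5)*(v^2 - 1) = (v - 5)*(v + 1)*(v - 1)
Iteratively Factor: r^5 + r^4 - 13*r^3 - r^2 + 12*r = (r + 4)*(r^4 - 3*r^3 - r^2 + 3*r) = (r + 1)*(r + 4)*(r^3 - 4*r^2 + 3*r) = r*(r + 1)*(r + 4)*(r^2 - 4*r + 3) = r*(r - 1)*(r + 1)*(r + 4)*(r - 3)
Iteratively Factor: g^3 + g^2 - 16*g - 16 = (g - 4)*(g^2 + 5*g + 4) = (g - 4)*(g + 1)*(g + 4)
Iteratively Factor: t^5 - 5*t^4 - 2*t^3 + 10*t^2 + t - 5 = (t + 1)*(t^4 - 6*t^3 + 4*t^2 + 6*t - 5) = (t - 1)*(t + 1)*(t^3 - 5*t^2 - t + 5) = (t - 1)*(t + 1)^2*(t^2 - 6*t + 5) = (t - 5)*(t - 1)*(t + 1)^2*(t - 1)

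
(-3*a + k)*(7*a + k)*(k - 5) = -21*a^2*k + 105*a^2 + 4*a*k^2 - 20*a*k + k^3 - 5*k^2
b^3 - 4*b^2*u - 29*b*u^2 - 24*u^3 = (b - 8*u)*(b + u)*(b + 3*u)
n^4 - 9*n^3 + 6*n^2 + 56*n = n*(n - 7)*(n - 4)*(n + 2)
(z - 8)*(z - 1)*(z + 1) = z^3 - 8*z^2 - z + 8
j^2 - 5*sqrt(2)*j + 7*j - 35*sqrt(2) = (j + 7)*(j - 5*sqrt(2))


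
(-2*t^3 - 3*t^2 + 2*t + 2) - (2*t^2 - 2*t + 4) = -2*t^3 - 5*t^2 + 4*t - 2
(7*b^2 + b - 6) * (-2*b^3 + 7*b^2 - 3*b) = -14*b^5 + 47*b^4 - 2*b^3 - 45*b^2 + 18*b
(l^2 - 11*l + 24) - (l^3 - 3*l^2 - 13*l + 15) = -l^3 + 4*l^2 + 2*l + 9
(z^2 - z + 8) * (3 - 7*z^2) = -7*z^4 + 7*z^3 - 53*z^2 - 3*z + 24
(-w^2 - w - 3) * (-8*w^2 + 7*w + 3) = 8*w^4 + w^3 + 14*w^2 - 24*w - 9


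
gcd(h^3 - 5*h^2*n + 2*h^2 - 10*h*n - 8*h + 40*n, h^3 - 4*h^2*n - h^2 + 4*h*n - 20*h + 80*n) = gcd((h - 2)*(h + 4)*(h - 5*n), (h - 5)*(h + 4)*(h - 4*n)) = h + 4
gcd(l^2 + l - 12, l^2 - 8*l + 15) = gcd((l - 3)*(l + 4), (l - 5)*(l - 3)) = l - 3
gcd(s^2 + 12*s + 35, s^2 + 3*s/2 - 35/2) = s + 5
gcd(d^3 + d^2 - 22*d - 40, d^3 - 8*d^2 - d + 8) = 1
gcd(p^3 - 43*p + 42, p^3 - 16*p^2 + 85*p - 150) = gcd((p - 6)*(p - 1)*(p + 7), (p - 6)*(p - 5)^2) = p - 6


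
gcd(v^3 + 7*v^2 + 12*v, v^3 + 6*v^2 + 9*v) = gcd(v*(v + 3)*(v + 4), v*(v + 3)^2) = v^2 + 3*v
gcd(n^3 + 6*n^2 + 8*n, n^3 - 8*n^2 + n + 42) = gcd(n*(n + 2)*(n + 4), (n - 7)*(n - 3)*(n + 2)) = n + 2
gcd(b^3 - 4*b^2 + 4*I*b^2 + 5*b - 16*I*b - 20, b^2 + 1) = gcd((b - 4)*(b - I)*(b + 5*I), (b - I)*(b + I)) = b - I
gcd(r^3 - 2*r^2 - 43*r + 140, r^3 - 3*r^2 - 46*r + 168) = r^2 + 3*r - 28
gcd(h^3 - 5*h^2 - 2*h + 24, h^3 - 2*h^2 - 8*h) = h^2 - 2*h - 8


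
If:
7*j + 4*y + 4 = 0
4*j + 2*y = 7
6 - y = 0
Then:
No Solution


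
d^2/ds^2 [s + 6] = 0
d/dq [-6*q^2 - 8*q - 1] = -12*q - 8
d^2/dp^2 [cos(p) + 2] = -cos(p)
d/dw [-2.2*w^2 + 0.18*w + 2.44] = 0.18 - 4.4*w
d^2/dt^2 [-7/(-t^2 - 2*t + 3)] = 14*(-t^2 - 2*t + 4*(t + 1)^2 + 3)/(t^2 + 2*t - 3)^3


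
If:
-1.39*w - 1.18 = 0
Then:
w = -0.85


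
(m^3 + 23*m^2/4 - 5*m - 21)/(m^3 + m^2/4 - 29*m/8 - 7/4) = 2*(m + 6)/(2*m + 1)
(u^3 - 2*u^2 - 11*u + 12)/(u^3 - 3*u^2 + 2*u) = (u^2 - u - 12)/(u*(u - 2))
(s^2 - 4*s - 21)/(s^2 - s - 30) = (-s^2 + 4*s + 21)/(-s^2 + s + 30)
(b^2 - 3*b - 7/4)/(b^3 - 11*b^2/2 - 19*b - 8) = (b - 7/2)/(b^2 - 6*b - 16)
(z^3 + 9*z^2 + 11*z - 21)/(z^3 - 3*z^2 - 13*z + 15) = (z + 7)/(z - 5)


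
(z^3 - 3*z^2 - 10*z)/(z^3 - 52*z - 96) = z*(z - 5)/(z^2 - 2*z - 48)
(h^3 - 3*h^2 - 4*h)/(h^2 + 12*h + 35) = h*(h^2 - 3*h - 4)/(h^2 + 12*h + 35)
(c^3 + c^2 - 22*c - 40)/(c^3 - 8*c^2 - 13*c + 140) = (c + 2)/(c - 7)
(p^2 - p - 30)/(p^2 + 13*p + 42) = (p^2 - p - 30)/(p^2 + 13*p + 42)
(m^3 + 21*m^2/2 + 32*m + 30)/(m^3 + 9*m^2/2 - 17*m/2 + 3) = (2*m^2 + 9*m + 10)/(2*m^2 - 3*m + 1)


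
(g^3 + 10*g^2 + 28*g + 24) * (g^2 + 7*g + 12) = g^5 + 17*g^4 + 110*g^3 + 340*g^2 + 504*g + 288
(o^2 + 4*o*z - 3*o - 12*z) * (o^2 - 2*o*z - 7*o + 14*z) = o^4 + 2*o^3*z - 10*o^3 - 8*o^2*z^2 - 20*o^2*z + 21*o^2 + 80*o*z^2 + 42*o*z - 168*z^2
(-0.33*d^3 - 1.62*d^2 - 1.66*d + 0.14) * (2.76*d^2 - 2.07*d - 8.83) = -0.9108*d^5 - 3.7881*d^4 + 1.6857*d^3 + 18.1272*d^2 + 14.368*d - 1.2362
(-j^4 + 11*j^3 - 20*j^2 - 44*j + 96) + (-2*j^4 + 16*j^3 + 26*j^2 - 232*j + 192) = -3*j^4 + 27*j^3 + 6*j^2 - 276*j + 288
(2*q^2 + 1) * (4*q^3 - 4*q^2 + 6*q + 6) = 8*q^5 - 8*q^4 + 16*q^3 + 8*q^2 + 6*q + 6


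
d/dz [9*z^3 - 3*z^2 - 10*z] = 27*z^2 - 6*z - 10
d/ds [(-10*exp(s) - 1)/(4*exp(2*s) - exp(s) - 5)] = ((8*exp(s) - 1)*(10*exp(s) + 1) - 40*exp(2*s) + 10*exp(s) + 50)*exp(s)/(-4*exp(2*s) + exp(s) + 5)^2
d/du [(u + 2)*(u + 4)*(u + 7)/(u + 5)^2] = (u^3 + 15*u^2 + 80*u + 138)/(u^3 + 15*u^2 + 75*u + 125)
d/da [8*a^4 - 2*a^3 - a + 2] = 32*a^3 - 6*a^2 - 1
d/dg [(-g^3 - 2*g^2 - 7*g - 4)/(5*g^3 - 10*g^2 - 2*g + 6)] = 2*(10*g^4 + 37*g^3 - 12*g^2 - 52*g - 25)/(25*g^6 - 100*g^5 + 80*g^4 + 100*g^3 - 116*g^2 - 24*g + 36)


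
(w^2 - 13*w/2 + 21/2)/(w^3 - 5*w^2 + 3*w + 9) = (w - 7/2)/(w^2 - 2*w - 3)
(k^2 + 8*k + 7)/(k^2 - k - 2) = (k + 7)/(k - 2)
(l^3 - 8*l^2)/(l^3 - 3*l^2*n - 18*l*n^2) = l*(8 - l)/(-l^2 + 3*l*n + 18*n^2)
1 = 1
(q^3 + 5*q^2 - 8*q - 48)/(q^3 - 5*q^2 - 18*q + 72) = (q + 4)/(q - 6)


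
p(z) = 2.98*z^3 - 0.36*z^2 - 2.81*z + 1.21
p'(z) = 8.94*z^2 - 0.72*z - 2.81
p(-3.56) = -127.80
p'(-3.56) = 113.06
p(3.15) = 81.93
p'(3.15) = 83.63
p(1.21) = 2.56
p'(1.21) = 9.41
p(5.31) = 422.31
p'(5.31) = 245.44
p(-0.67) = 2.03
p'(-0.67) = 1.69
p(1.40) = 4.75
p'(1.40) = 13.70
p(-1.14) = -0.47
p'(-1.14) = 9.63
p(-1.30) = -2.29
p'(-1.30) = 13.23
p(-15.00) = -10095.14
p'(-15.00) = 2019.49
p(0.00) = 1.21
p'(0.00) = -2.81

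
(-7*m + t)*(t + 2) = -7*m*t - 14*m + t^2 + 2*t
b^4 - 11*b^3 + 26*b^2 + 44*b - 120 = (b - 6)*(b - 5)*(b - 2)*(b + 2)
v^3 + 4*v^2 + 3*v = v*(v + 1)*(v + 3)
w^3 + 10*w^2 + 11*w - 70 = (w - 2)*(w + 5)*(w + 7)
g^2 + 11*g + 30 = (g + 5)*(g + 6)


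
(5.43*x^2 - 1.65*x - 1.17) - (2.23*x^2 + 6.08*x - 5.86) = 3.2*x^2 - 7.73*x + 4.69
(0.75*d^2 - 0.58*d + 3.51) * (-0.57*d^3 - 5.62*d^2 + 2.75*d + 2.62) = -0.4275*d^5 - 3.8844*d^4 + 3.3214*d^3 - 19.3562*d^2 + 8.1329*d + 9.1962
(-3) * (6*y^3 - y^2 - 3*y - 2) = -18*y^3 + 3*y^2 + 9*y + 6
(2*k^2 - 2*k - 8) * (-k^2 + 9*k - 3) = -2*k^4 + 20*k^3 - 16*k^2 - 66*k + 24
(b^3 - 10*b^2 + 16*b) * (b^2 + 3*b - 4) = b^5 - 7*b^4 - 18*b^3 + 88*b^2 - 64*b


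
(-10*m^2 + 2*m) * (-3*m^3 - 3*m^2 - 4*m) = 30*m^5 + 24*m^4 + 34*m^3 - 8*m^2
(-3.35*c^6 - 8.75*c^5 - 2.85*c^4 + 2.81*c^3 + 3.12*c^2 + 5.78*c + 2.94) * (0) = 0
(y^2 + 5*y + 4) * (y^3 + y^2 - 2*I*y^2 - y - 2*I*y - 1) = y^5 + 6*y^4 - 2*I*y^4 + 8*y^3 - 12*I*y^3 - 2*y^2 - 18*I*y^2 - 9*y - 8*I*y - 4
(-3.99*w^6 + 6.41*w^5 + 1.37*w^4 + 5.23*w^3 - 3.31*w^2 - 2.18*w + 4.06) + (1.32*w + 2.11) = -3.99*w^6 + 6.41*w^5 + 1.37*w^4 + 5.23*w^3 - 3.31*w^2 - 0.86*w + 6.17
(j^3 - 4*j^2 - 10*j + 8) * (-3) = -3*j^3 + 12*j^2 + 30*j - 24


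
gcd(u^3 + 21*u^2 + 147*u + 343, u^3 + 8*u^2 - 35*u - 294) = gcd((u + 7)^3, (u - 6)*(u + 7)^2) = u^2 + 14*u + 49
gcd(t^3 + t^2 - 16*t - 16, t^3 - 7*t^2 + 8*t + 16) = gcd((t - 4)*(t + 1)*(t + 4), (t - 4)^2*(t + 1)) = t^2 - 3*t - 4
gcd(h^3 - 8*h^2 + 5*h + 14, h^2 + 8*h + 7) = h + 1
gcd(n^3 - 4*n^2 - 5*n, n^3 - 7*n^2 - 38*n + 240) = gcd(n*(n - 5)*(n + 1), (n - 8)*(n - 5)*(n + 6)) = n - 5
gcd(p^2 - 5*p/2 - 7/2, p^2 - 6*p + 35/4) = p - 7/2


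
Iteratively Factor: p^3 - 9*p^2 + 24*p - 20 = (p - 2)*(p^2 - 7*p + 10) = (p - 5)*(p - 2)*(p - 2)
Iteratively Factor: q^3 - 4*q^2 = (q)*(q^2 - 4*q) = q^2*(q - 4)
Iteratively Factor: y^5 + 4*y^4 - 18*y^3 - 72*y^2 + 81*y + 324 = (y - 3)*(y^4 + 7*y^3 + 3*y^2 - 63*y - 108) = (y - 3)*(y + 3)*(y^3 + 4*y^2 - 9*y - 36) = (y - 3)*(y + 3)^2*(y^2 + y - 12) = (y - 3)^2*(y + 3)^2*(y + 4)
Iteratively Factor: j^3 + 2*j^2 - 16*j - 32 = (j + 2)*(j^2 - 16) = (j - 4)*(j + 2)*(j + 4)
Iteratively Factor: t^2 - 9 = (t - 3)*(t + 3)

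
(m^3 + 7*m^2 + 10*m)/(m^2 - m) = (m^2 + 7*m + 10)/(m - 1)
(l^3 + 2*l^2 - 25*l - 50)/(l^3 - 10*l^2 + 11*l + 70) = (l + 5)/(l - 7)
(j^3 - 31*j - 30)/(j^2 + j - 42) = (j^2 + 6*j + 5)/(j + 7)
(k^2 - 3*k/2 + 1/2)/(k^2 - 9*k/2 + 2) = (k - 1)/(k - 4)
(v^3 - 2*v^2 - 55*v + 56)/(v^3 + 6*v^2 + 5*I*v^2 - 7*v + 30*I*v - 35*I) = (v - 8)/(v + 5*I)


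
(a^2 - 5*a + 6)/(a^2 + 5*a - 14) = (a - 3)/(a + 7)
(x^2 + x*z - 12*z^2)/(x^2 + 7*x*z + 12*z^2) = (x - 3*z)/(x + 3*z)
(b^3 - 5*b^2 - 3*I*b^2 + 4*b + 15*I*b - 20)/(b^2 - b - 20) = (b^2 - 3*I*b + 4)/(b + 4)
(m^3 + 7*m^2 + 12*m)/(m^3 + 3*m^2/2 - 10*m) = 2*(m + 3)/(2*m - 5)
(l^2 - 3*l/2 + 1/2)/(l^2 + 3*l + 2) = (2*l^2 - 3*l + 1)/(2*(l^2 + 3*l + 2))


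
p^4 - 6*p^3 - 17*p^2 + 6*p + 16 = (p - 8)*(p - 1)*(p + 1)*(p + 2)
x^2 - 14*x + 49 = (x - 7)^2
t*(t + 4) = t^2 + 4*t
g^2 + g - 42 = (g - 6)*(g + 7)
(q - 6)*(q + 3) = q^2 - 3*q - 18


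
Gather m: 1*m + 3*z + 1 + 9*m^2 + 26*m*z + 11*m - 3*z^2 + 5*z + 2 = 9*m^2 + m*(26*z + 12) - 3*z^2 + 8*z + 3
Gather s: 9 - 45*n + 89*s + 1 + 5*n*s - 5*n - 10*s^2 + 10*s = -50*n - 10*s^2 + s*(5*n + 99) + 10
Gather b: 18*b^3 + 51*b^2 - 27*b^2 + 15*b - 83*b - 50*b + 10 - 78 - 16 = 18*b^3 + 24*b^2 - 118*b - 84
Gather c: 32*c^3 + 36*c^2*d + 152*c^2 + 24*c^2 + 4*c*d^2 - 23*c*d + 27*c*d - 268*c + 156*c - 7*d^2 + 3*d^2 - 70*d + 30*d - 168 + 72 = 32*c^3 + c^2*(36*d + 176) + c*(4*d^2 + 4*d - 112) - 4*d^2 - 40*d - 96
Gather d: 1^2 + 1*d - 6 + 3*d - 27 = 4*d - 32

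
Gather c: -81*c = -81*c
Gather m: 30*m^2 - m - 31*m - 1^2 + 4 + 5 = 30*m^2 - 32*m + 8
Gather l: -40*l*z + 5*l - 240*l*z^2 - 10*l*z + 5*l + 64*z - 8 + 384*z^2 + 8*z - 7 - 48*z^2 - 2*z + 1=l*(-240*z^2 - 50*z + 10) + 336*z^2 + 70*z - 14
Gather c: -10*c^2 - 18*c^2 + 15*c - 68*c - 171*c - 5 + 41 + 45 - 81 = -28*c^2 - 224*c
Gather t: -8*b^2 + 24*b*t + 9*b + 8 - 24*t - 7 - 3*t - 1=-8*b^2 + 9*b + t*(24*b - 27)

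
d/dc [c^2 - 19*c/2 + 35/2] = 2*c - 19/2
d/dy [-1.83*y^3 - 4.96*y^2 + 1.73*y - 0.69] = -5.49*y^2 - 9.92*y + 1.73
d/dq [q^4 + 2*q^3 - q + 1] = 4*q^3 + 6*q^2 - 1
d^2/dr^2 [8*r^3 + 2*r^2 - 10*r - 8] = 48*r + 4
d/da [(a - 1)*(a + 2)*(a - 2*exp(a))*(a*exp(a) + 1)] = (a - 1)*(a + 1)*(a + 2)*(a - 2*exp(a))*exp(a) - (a - 1)*(a + 2)*(a*exp(a) + 1)*(2*exp(a) - 1) + (a - 1)*(a - 2*exp(a))*(a*exp(a) + 1) + (a + 2)*(a - 2*exp(a))*(a*exp(a) + 1)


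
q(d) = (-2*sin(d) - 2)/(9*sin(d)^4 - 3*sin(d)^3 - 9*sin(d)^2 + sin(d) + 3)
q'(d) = (-2*sin(d) - 2)*(-36*sin(d)^3*cos(d) + 9*sin(d)^2*cos(d) + 18*sin(d)*cos(d) - cos(d))/(9*sin(d)^4 - 3*sin(d)^3 - 9*sin(d)^2 + sin(d) + 3)^2 - 2*cos(d)/(9*sin(d)^4 - 3*sin(d)^3 - 9*sin(d)^2 + sin(d) + 3)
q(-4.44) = -5.79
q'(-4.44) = -16.36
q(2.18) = -19.85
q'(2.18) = 3.65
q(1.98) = -9.55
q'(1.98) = -42.57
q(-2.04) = -0.08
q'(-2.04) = 0.53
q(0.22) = -0.88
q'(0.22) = -1.62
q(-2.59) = -0.85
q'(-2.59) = -0.29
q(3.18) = -0.65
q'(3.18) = 0.31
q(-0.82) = -0.45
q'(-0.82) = -2.33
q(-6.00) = -1.00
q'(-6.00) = -2.22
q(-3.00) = -0.64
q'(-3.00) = -0.03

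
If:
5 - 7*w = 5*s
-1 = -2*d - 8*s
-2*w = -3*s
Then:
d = -49/62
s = 10/31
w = 15/31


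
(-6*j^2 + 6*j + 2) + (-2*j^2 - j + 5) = -8*j^2 + 5*j + 7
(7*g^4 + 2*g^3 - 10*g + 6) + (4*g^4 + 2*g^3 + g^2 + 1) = 11*g^4 + 4*g^3 + g^2 - 10*g + 7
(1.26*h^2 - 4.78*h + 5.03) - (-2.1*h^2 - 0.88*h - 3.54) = 3.36*h^2 - 3.9*h + 8.57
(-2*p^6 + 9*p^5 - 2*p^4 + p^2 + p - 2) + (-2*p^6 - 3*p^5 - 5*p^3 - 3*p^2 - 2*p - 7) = -4*p^6 + 6*p^5 - 2*p^4 - 5*p^3 - 2*p^2 - p - 9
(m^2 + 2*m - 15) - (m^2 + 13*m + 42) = -11*m - 57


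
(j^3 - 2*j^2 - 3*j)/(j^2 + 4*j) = (j^2 - 2*j - 3)/(j + 4)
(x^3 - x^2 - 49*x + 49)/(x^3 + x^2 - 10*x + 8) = (x^2 - 49)/(x^2 + 2*x - 8)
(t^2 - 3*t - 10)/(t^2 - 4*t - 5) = (t + 2)/(t + 1)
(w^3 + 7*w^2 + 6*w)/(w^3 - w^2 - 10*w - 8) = w*(w + 6)/(w^2 - 2*w - 8)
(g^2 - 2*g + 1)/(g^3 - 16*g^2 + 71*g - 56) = (g - 1)/(g^2 - 15*g + 56)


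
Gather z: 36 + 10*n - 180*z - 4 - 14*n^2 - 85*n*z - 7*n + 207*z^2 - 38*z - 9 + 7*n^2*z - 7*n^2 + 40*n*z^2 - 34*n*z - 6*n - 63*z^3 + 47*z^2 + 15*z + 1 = -21*n^2 - 3*n - 63*z^3 + z^2*(40*n + 254) + z*(7*n^2 - 119*n - 203) + 24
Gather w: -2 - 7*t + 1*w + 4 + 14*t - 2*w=7*t - w + 2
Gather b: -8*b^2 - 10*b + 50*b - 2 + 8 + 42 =-8*b^2 + 40*b + 48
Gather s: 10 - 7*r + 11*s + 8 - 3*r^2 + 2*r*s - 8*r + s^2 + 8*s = -3*r^2 - 15*r + s^2 + s*(2*r + 19) + 18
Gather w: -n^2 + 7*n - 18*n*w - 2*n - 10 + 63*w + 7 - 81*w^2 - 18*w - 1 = -n^2 + 5*n - 81*w^2 + w*(45 - 18*n) - 4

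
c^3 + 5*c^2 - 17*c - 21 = (c - 3)*(c + 1)*(c + 7)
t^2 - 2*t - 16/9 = (t - 8/3)*(t + 2/3)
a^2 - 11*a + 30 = (a - 6)*(a - 5)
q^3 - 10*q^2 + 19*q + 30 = (q - 6)*(q - 5)*(q + 1)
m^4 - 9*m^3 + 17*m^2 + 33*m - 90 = (m - 5)*(m - 3)^2*(m + 2)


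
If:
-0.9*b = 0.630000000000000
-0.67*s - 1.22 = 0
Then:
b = -0.70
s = -1.82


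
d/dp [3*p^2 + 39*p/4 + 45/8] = 6*p + 39/4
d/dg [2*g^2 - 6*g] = 4*g - 6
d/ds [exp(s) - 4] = exp(s)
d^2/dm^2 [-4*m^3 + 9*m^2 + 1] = 18 - 24*m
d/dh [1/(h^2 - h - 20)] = (1 - 2*h)/(-h^2 + h + 20)^2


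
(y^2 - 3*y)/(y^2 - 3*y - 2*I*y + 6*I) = y/(y - 2*I)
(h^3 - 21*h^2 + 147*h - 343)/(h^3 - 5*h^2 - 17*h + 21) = (h^2 - 14*h + 49)/(h^2 + 2*h - 3)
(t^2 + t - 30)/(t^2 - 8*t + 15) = (t + 6)/(t - 3)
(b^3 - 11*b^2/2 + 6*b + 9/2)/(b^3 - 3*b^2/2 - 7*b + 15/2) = (2*b^2 - 5*b - 3)/(2*b^2 + 3*b - 5)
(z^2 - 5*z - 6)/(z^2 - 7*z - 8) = (z - 6)/(z - 8)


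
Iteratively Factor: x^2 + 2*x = (x + 2)*(x)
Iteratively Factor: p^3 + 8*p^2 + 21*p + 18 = (p + 3)*(p^2 + 5*p + 6) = (p + 2)*(p + 3)*(p + 3)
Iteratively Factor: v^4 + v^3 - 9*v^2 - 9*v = (v + 1)*(v^3 - 9*v) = (v - 3)*(v + 1)*(v^2 + 3*v) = (v - 3)*(v + 1)*(v + 3)*(v)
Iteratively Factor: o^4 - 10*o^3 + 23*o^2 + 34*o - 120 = (o - 5)*(o^3 - 5*o^2 - 2*o + 24) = (o - 5)*(o - 3)*(o^2 - 2*o - 8) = (o - 5)*(o - 3)*(o + 2)*(o - 4)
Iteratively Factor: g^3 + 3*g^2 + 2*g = (g + 2)*(g^2 + g) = (g + 1)*(g + 2)*(g)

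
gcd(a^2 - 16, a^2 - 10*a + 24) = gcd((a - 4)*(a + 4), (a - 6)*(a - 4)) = a - 4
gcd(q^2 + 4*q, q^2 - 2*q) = q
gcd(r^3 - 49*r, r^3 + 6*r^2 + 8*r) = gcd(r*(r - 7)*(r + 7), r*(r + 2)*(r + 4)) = r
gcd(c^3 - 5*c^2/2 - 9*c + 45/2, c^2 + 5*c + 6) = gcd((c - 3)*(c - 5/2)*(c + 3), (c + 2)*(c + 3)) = c + 3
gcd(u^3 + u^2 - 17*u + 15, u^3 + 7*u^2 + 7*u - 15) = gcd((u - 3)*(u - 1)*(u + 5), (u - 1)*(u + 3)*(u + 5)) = u^2 + 4*u - 5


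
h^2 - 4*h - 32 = (h - 8)*(h + 4)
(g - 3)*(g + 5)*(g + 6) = g^3 + 8*g^2 - 3*g - 90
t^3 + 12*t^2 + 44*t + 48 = (t + 2)*(t + 4)*(t + 6)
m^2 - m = m*(m - 1)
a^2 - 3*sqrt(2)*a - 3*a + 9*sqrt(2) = (a - 3)*(a - 3*sqrt(2))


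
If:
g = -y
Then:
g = -y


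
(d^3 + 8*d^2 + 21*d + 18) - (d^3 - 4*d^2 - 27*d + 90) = 12*d^2 + 48*d - 72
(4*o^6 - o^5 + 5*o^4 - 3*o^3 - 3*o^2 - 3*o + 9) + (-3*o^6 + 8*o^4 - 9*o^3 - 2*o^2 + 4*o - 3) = o^6 - o^5 + 13*o^4 - 12*o^3 - 5*o^2 + o + 6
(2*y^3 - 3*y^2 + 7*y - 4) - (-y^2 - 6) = 2*y^3 - 2*y^2 + 7*y + 2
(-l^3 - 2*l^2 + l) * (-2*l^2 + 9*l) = 2*l^5 - 5*l^4 - 20*l^3 + 9*l^2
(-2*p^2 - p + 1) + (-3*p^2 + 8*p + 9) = -5*p^2 + 7*p + 10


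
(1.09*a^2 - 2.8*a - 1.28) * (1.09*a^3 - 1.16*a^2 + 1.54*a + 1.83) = 1.1881*a^5 - 4.3164*a^4 + 3.5314*a^3 - 0.8325*a^2 - 7.0952*a - 2.3424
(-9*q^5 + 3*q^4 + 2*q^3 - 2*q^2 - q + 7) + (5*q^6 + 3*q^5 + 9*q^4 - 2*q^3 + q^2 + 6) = 5*q^6 - 6*q^5 + 12*q^4 - q^2 - q + 13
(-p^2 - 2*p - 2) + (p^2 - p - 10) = -3*p - 12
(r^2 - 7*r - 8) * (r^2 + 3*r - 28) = r^4 - 4*r^3 - 57*r^2 + 172*r + 224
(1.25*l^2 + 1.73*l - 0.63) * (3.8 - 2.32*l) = -2.9*l^3 + 0.736400000000001*l^2 + 8.0356*l - 2.394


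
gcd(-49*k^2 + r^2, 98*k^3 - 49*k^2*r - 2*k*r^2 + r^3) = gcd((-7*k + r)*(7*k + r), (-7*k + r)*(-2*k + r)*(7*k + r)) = -49*k^2 + r^2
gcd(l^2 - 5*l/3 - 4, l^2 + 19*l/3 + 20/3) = l + 4/3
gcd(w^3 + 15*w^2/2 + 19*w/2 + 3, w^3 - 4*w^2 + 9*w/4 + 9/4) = w + 1/2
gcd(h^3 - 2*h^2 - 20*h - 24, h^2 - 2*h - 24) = h - 6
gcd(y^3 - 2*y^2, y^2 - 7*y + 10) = y - 2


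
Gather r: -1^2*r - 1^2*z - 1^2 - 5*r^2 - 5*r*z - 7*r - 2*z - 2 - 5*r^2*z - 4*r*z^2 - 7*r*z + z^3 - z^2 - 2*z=r^2*(-5*z - 5) + r*(-4*z^2 - 12*z - 8) + z^3 - z^2 - 5*z - 3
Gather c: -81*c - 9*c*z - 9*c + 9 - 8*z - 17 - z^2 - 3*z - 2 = c*(-9*z - 90) - z^2 - 11*z - 10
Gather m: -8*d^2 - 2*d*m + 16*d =-8*d^2 - 2*d*m + 16*d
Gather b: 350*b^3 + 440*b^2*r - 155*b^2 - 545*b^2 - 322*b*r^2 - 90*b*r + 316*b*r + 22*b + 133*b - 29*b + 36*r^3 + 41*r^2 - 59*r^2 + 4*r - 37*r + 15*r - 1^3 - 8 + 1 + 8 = 350*b^3 + b^2*(440*r - 700) + b*(-322*r^2 + 226*r + 126) + 36*r^3 - 18*r^2 - 18*r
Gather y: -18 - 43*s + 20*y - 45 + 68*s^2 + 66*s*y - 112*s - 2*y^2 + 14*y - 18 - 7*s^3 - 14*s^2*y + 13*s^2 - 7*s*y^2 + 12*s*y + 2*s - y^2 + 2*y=-7*s^3 + 81*s^2 - 153*s + y^2*(-7*s - 3) + y*(-14*s^2 + 78*s + 36) - 81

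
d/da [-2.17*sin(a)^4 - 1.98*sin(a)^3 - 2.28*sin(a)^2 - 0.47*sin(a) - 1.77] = (-11.07*sin(a) + 2.17*sin(3*a) + 2.97*cos(2*a) - 3.44)*cos(a)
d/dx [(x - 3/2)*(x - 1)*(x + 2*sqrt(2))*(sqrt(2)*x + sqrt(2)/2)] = 4*sqrt(2)*x^3 - 6*sqrt(2)*x^2 + 12*x^2 - 16*x + sqrt(2)*x/2 + 1 + 3*sqrt(2)/4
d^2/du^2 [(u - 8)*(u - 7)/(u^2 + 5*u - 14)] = 20*(-2*u^3 + 21*u^2 + 21*u + 133)/(u^6 + 15*u^5 + 33*u^4 - 295*u^3 - 462*u^2 + 2940*u - 2744)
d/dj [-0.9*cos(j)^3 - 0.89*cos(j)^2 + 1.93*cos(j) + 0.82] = (2.7*cos(j)^2 + 1.78*cos(j) - 1.93)*sin(j)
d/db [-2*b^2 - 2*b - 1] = -4*b - 2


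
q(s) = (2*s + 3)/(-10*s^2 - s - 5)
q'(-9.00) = 0.00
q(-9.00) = 0.02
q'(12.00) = 0.00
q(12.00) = -0.02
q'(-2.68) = -0.00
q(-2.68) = 0.03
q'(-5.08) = 0.00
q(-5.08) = 0.03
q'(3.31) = 0.03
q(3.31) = -0.08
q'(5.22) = 0.01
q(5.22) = -0.05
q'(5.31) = 0.01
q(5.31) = -0.05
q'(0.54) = 0.44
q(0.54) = -0.48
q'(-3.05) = -0.00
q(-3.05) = 0.03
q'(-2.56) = -0.01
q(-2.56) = 0.03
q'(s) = (2*s + 3)*(20*s + 1)/(-10*s^2 - s - 5)^2 + 2/(-10*s^2 - s - 5) = (-20*s^2 - 2*s + (2*s + 3)*(20*s + 1) - 10)/(10*s^2 + s + 5)^2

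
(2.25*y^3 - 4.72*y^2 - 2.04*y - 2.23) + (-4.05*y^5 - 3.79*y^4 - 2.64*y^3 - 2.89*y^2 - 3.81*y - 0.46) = -4.05*y^5 - 3.79*y^4 - 0.39*y^3 - 7.61*y^2 - 5.85*y - 2.69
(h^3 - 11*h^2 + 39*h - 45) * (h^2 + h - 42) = h^5 - 10*h^4 - 14*h^3 + 456*h^2 - 1683*h + 1890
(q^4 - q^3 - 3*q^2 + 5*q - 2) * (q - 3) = q^5 - 4*q^4 + 14*q^2 - 17*q + 6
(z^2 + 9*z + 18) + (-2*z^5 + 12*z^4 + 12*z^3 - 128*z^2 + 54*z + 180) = -2*z^5 + 12*z^4 + 12*z^3 - 127*z^2 + 63*z + 198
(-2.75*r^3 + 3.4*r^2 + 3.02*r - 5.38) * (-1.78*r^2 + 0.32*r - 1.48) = 4.895*r^5 - 6.932*r^4 - 0.2176*r^3 + 5.5108*r^2 - 6.1912*r + 7.9624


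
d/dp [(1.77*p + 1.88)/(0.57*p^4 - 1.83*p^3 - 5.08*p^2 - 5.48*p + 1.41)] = (-3.0267*p^4 + 2.1918*p^3 + 19.3128*p^2 + 19.1008*p + 12.7981)/(0.3249*p^8 - 2.0862*p^7 - 2.4423*p^6 + 12.3456*p^5 + 47.4706*p^4 + 50.5162*p^3 + 15.7048*p^2 - 15.4536*p + 1.9881)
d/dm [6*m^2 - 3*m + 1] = 12*m - 3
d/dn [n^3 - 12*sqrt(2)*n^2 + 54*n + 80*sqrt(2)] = 3*n^2 - 24*sqrt(2)*n + 54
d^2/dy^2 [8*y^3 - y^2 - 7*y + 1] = 48*y - 2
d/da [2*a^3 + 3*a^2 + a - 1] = 6*a^2 + 6*a + 1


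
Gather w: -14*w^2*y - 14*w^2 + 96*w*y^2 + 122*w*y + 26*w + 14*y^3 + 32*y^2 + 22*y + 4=w^2*(-14*y - 14) + w*(96*y^2 + 122*y + 26) + 14*y^3 + 32*y^2 + 22*y + 4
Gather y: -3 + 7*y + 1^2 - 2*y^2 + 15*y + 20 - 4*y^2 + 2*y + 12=-6*y^2 + 24*y + 30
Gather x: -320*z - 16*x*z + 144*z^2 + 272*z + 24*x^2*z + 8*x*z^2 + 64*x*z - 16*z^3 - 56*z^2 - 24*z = 24*x^2*z + x*(8*z^2 + 48*z) - 16*z^3 + 88*z^2 - 72*z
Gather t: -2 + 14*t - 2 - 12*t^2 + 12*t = -12*t^2 + 26*t - 4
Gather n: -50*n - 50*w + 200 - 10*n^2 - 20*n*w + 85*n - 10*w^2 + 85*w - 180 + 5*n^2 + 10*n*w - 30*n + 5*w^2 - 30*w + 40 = -5*n^2 + n*(5 - 10*w) - 5*w^2 + 5*w + 60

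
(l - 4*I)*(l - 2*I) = l^2 - 6*I*l - 8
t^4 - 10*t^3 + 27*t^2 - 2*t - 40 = (t - 5)*(t - 4)*(t - 2)*(t + 1)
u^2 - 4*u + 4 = (u - 2)^2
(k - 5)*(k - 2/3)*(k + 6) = k^3 + k^2/3 - 92*k/3 + 20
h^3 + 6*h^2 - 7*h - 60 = (h - 3)*(h + 4)*(h + 5)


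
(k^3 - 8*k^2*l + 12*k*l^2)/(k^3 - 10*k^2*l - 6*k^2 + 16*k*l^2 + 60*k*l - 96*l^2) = k*(k - 6*l)/(k^2 - 8*k*l - 6*k + 48*l)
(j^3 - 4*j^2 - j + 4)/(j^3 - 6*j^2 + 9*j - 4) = (j + 1)/(j - 1)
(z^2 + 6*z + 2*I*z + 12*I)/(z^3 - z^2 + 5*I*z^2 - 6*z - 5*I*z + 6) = (z + 6)/(z^2 + z*(-1 + 3*I) - 3*I)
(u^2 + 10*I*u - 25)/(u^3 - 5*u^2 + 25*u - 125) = (u + 5*I)/(u^2 - 5*u*(1 + I) + 25*I)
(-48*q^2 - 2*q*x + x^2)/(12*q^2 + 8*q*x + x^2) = (-8*q + x)/(2*q + x)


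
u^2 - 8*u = u*(u - 8)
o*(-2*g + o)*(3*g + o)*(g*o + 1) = -6*g^3*o^2 + g^2*o^3 - 6*g^2*o + g*o^4 + g*o^2 + o^3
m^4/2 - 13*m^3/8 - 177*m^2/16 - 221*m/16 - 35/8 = (m/2 + 1)*(m - 7)*(m + 1/2)*(m + 5/4)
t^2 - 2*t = t*(t - 2)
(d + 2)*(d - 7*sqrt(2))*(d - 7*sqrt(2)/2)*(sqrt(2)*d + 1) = sqrt(2)*d^4 - 20*d^3 + 2*sqrt(2)*d^3 - 40*d^2 + 77*sqrt(2)*d^2/2 + 49*d + 77*sqrt(2)*d + 98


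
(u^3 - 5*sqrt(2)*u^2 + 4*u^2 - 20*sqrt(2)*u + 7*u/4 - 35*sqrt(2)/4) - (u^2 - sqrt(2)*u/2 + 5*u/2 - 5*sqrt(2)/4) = u^3 - 5*sqrt(2)*u^2 + 3*u^2 - 39*sqrt(2)*u/2 - 3*u/4 - 15*sqrt(2)/2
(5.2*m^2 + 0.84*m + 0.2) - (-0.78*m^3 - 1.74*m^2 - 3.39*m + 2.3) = 0.78*m^3 + 6.94*m^2 + 4.23*m - 2.1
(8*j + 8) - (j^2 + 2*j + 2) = -j^2 + 6*j + 6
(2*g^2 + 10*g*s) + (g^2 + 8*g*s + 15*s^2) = 3*g^2 + 18*g*s + 15*s^2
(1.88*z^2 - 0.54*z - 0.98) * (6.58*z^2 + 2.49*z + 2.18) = 12.3704*z^4 + 1.128*z^3 - 3.6946*z^2 - 3.6174*z - 2.1364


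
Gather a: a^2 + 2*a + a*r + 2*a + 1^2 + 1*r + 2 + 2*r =a^2 + a*(r + 4) + 3*r + 3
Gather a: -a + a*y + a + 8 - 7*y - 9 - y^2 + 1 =a*y - y^2 - 7*y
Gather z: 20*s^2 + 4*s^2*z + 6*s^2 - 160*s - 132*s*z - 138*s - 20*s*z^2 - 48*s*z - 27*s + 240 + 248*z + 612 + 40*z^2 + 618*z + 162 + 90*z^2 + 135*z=26*s^2 - 325*s + z^2*(130 - 20*s) + z*(4*s^2 - 180*s + 1001) + 1014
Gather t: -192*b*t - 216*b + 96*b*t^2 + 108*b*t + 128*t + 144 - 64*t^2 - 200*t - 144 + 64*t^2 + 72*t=96*b*t^2 - 84*b*t - 216*b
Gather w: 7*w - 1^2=7*w - 1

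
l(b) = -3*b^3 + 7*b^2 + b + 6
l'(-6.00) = -407.00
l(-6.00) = 900.00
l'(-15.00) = -2234.00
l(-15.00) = 11691.00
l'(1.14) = 5.26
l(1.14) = 11.79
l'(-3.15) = -132.40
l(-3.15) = 166.08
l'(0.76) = 6.44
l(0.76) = 9.49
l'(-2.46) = -87.90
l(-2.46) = 90.56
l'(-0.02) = 0.72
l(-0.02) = 5.98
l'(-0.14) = -1.14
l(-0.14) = 6.01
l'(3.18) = -45.49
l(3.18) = -16.51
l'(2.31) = -14.68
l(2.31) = 8.68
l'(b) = -9*b^2 + 14*b + 1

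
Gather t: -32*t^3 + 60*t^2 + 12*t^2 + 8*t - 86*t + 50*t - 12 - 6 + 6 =-32*t^3 + 72*t^2 - 28*t - 12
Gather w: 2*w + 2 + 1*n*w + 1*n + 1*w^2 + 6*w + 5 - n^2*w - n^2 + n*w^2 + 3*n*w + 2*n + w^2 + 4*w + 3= -n^2 + 3*n + w^2*(n + 2) + w*(-n^2 + 4*n + 12) + 10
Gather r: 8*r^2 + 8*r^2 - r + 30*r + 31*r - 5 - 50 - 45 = 16*r^2 + 60*r - 100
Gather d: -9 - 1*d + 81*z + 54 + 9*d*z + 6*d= d*(9*z + 5) + 81*z + 45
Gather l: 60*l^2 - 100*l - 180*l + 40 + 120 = 60*l^2 - 280*l + 160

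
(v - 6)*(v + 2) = v^2 - 4*v - 12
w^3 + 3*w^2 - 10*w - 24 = (w - 3)*(w + 2)*(w + 4)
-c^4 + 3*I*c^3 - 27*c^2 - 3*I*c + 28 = (c - 7*I)*(c + 4*I)*(-I*c - I)*(-I*c + I)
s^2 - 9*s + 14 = (s - 7)*(s - 2)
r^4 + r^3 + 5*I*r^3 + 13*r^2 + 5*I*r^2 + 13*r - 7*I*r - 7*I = (r + 1)*(r - I)^2*(r + 7*I)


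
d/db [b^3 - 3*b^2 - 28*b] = 3*b^2 - 6*b - 28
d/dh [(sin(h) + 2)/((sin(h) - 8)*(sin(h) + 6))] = (-4*sin(h) + cos(h)^2 - 45)*cos(h)/((sin(h) - 8)^2*(sin(h) + 6)^2)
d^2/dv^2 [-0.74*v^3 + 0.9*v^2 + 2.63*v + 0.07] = 1.8 - 4.44*v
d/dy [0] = 0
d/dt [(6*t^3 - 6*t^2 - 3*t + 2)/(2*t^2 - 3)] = (12*t^4 - 48*t^2 + 28*t + 9)/(4*t^4 - 12*t^2 + 9)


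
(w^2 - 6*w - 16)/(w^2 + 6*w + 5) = (w^2 - 6*w - 16)/(w^2 + 6*w + 5)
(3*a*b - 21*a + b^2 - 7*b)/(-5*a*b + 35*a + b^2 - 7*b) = (-3*a - b)/(5*a - b)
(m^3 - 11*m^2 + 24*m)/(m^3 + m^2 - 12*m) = (m - 8)/(m + 4)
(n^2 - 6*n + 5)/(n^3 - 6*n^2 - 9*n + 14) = (n - 5)/(n^2 - 5*n - 14)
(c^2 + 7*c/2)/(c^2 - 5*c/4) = 2*(2*c + 7)/(4*c - 5)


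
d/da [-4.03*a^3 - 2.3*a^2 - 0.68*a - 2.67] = -12.09*a^2 - 4.6*a - 0.68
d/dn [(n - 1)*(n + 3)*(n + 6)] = 3*n^2 + 16*n + 9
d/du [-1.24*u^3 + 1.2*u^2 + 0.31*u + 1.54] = -3.72*u^2 + 2.4*u + 0.31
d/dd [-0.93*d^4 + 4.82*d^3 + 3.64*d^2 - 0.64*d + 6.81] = -3.72*d^3 + 14.46*d^2 + 7.28*d - 0.64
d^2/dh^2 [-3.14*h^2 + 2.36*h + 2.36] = -6.28000000000000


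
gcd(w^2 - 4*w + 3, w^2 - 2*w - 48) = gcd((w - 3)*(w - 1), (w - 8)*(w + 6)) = 1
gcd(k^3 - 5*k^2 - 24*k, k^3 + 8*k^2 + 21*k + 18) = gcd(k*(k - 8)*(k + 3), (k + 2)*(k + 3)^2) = k + 3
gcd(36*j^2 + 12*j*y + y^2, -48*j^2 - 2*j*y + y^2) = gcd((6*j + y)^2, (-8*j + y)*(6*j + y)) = 6*j + y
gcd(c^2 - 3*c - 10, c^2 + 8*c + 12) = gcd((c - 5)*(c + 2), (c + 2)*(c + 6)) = c + 2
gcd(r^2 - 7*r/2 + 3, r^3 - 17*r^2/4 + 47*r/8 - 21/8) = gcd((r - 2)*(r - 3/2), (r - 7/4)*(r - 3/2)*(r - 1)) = r - 3/2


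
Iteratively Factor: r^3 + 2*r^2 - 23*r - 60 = (r + 4)*(r^2 - 2*r - 15) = (r - 5)*(r + 4)*(r + 3)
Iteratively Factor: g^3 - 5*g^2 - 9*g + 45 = (g - 5)*(g^2 - 9) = (g - 5)*(g + 3)*(g - 3)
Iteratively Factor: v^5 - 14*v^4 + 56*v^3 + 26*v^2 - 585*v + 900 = (v + 3)*(v^4 - 17*v^3 + 107*v^2 - 295*v + 300) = (v - 5)*(v + 3)*(v^3 - 12*v^2 + 47*v - 60) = (v - 5)^2*(v + 3)*(v^2 - 7*v + 12) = (v - 5)^2*(v - 3)*(v + 3)*(v - 4)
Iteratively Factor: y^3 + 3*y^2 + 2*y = (y + 2)*(y^2 + y) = y*(y + 2)*(y + 1)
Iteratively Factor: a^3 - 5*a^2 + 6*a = (a - 3)*(a^2 - 2*a) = a*(a - 3)*(a - 2)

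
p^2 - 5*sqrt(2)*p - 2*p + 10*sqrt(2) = (p - 2)*(p - 5*sqrt(2))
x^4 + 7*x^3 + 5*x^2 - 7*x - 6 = (x - 1)*(x + 1)^2*(x + 6)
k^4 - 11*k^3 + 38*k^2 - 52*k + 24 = (k - 6)*(k - 2)^2*(k - 1)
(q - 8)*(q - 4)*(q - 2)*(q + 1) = q^4 - 13*q^3 + 42*q^2 - 8*q - 64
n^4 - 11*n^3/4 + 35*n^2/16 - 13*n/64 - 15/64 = (n - 5/4)*(n - 1)*(n - 3/4)*(n + 1/4)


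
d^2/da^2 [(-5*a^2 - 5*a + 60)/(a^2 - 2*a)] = 30*(-a^3 + 12*a^2 - 24*a + 16)/(a^3*(a^3 - 6*a^2 + 12*a - 8))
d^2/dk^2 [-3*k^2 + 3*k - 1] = -6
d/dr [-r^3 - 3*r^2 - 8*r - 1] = -3*r^2 - 6*r - 8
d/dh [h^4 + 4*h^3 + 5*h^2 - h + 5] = 4*h^3 + 12*h^2 + 10*h - 1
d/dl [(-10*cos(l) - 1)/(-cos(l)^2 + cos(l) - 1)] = (-10*sin(l)^2 + 2*cos(l) - 1)*sin(l)/(sin(l)^2 + cos(l) - 2)^2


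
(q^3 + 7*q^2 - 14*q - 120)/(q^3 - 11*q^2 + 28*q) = (q^2 + 11*q + 30)/(q*(q - 7))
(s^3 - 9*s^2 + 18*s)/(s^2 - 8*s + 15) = s*(s - 6)/(s - 5)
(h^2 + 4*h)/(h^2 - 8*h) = (h + 4)/(h - 8)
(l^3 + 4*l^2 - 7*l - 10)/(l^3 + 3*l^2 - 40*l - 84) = (l^3 + 4*l^2 - 7*l - 10)/(l^3 + 3*l^2 - 40*l - 84)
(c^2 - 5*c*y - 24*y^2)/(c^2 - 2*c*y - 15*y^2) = (-c + 8*y)/(-c + 5*y)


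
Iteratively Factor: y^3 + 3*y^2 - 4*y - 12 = (y - 2)*(y^2 + 5*y + 6) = (y - 2)*(y + 3)*(y + 2)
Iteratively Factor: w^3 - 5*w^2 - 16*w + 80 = (w + 4)*(w^2 - 9*w + 20) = (w - 4)*(w + 4)*(w - 5)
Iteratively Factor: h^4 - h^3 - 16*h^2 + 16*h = (h - 4)*(h^3 + 3*h^2 - 4*h) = (h - 4)*(h - 1)*(h^2 + 4*h) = h*(h - 4)*(h - 1)*(h + 4)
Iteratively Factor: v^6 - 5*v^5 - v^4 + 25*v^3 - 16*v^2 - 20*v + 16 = (v - 4)*(v^5 - v^4 - 5*v^3 + 5*v^2 + 4*v - 4) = (v - 4)*(v + 2)*(v^4 - 3*v^3 + v^2 + 3*v - 2) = (v - 4)*(v - 2)*(v + 2)*(v^3 - v^2 - v + 1) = (v - 4)*(v - 2)*(v - 1)*(v + 2)*(v^2 - 1) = (v - 4)*(v - 2)*(v - 1)*(v + 1)*(v + 2)*(v - 1)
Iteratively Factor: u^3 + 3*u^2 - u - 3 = (u - 1)*(u^2 + 4*u + 3) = (u - 1)*(u + 3)*(u + 1)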